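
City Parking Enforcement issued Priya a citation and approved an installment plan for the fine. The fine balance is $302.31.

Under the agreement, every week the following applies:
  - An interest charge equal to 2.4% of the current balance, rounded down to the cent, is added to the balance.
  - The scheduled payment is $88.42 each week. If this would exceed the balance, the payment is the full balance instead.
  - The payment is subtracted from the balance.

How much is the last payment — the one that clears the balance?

Week 1: $302.31 +$7.25 interest = $309.56; pay $88.42 → $221.14
Week 2: $221.14 +$5.30 interest = $226.44; pay $88.42 → $138.02
Week 3: $138.02 +$3.31 interest = $141.33; pay $88.42 → $52.91
Week 4: $52.91 +$1.26 interest = $54.17; pay $54.17 → $0.00

$54.17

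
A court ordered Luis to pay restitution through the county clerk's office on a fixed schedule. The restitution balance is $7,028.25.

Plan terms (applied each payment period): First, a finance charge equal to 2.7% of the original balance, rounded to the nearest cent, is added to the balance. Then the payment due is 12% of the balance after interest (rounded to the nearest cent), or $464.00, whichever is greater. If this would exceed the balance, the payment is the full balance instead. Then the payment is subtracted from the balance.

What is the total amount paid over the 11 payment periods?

Payment period 1: $7,028.25 +$189.76 interest = $7,218.01; pay $866.16 → $6,351.85
Payment period 2: $6,351.85 +$189.76 interest = $6,541.61; pay $784.99 → $5,756.62
Payment period 3: $5,756.62 +$189.76 interest = $5,946.38; pay $713.57 → $5,232.81
Payment period 4: $5,232.81 +$189.76 interest = $5,422.57; pay $650.71 → $4,771.86
Payment period 5: $4,771.86 +$189.76 interest = $4,961.62; pay $595.39 → $4,366.23
Payment period 6: $4,366.23 +$189.76 interest = $4,555.99; pay $546.72 → $4,009.27
Payment period 7: $4,009.27 +$189.76 interest = $4,199.03; pay $503.88 → $3,695.15
Payment period 8: $3,695.15 +$189.76 interest = $3,884.91; pay $466.19 → $3,418.72
Payment period 9: $3,418.72 +$189.76 interest = $3,608.48; pay $464.00 → $3,144.48
Payment period 10: $3,144.48 +$189.76 interest = $3,334.24; pay $464.00 → $2,870.24
Payment period 11: $2,870.24 +$189.76 interest = $3,060.00; pay $464.00 → $2,596.00
Total paid: $6,519.61

$6,519.61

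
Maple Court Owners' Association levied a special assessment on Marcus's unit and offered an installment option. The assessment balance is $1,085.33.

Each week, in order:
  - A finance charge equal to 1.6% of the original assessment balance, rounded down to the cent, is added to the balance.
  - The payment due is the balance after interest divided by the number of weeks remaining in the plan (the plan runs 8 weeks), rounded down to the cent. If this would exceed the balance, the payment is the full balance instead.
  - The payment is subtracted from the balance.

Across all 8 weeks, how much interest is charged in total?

Week 1: $1,085.33 +$17.36 interest = $1,102.69; pay $137.83 → $964.86
Week 2: $964.86 +$17.36 interest = $982.22; pay $140.31 → $841.91
Week 3: $841.91 +$17.36 interest = $859.27; pay $143.21 → $716.06
Week 4: $716.06 +$17.36 interest = $733.42; pay $146.68 → $586.74
Week 5: $586.74 +$17.36 interest = $604.10; pay $151.02 → $453.08
Week 6: $453.08 +$17.36 interest = $470.44; pay $156.81 → $313.63
Week 7: $313.63 +$17.36 interest = $330.99; pay $165.49 → $165.50
Week 8: $165.50 +$17.36 interest = $182.86; pay $182.86 → $0.00
Total interest: $17.36 + $17.36 + $17.36 + $17.36 + $17.36 + $17.36 + $17.36 + $17.36 = $138.88

$138.88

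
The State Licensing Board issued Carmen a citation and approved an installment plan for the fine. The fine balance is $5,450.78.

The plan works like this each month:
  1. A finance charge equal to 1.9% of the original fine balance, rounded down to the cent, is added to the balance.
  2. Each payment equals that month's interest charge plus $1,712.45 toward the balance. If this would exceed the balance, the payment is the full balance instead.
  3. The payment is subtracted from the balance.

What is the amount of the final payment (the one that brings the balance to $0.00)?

$416.99

Month 1: opening $5,450.78; interest $103.56 → $5,554.34; payment $1,816.01; balance $3,738.33
Month 2: opening $3,738.33; interest $103.56 → $3,841.89; payment $1,816.01; balance $2,025.88
Month 3: opening $2,025.88; interest $103.56 → $2,129.44; payment $1,816.01; balance $313.43
Month 4: opening $313.43; interest $103.56 → $416.99; payment $416.99; balance $0.00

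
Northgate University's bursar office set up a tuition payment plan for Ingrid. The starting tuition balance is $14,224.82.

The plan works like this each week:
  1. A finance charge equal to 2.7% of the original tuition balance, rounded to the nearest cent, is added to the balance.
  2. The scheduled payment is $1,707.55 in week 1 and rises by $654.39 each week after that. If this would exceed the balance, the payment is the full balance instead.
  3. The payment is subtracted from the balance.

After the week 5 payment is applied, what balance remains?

# | Opening | Interest | Payment | End bal
1 | $14,224.82 | $384.07 | $1,707.55 | $12,901.34
2 | $12,901.34 | $384.07 | $2,361.94 | $10,923.47
3 | $10,923.47 | $384.07 | $3,016.33 | $8,291.21
4 | $8,291.21 | $384.07 | $3,670.72 | $5,004.56
5 | $5,004.56 | $384.07 | $4,325.11 | $1,063.52

$1,063.52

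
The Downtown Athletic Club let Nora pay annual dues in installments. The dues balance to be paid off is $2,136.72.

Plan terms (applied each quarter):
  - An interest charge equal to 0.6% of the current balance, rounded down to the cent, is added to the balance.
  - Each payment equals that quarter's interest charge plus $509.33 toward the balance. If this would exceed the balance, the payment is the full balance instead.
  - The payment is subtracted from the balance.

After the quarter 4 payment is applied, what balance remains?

Quarter 1: opening $2,136.72; interest $12.82 → $2,149.54; payment $522.15; balance $1,627.39
Quarter 2: opening $1,627.39; interest $9.76 → $1,637.15; payment $519.09; balance $1,118.06
Quarter 3: opening $1,118.06; interest $6.70 → $1,124.76; payment $516.03; balance $608.73
Quarter 4: opening $608.73; interest $3.65 → $612.38; payment $512.98; balance $99.40

$99.40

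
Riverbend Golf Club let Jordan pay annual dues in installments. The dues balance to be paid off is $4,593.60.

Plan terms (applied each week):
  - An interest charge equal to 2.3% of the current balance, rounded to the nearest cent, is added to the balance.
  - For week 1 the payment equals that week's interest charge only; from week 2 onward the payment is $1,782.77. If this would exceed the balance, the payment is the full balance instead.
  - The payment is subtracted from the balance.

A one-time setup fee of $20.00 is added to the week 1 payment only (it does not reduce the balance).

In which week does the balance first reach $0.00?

Week 1: $4,593.60 +$105.65 interest = $4,699.25; pay $105.65 (+ $20.00 fee) → $4,593.60
Week 2: $4,593.60 +$105.65 interest = $4,699.25; pay $1,782.77 → $2,916.48
Week 3: $2,916.48 +$67.08 interest = $2,983.56; pay $1,782.77 → $1,200.79
Week 4: $1,200.79 +$27.62 interest = $1,228.41; pay $1,228.41 → $0.00
Balance reaches $0.00 in week 4.

4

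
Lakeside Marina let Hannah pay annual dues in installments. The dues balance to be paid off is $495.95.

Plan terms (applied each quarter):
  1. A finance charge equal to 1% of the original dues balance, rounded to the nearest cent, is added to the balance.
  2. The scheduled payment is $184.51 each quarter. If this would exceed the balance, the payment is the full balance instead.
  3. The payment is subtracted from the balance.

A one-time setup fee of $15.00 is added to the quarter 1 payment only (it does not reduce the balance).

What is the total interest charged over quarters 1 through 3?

Quarter 1: $495.95 +$4.96 interest = $500.91; pay $184.51 (+ $15.00 fee) → $316.40
Quarter 2: $316.40 +$4.96 interest = $321.36; pay $184.51 → $136.85
Quarter 3: $136.85 +$4.96 interest = $141.81; pay $141.81 → $0.00
Total interest: $4.96 + $4.96 + $4.96 = $14.88

$14.88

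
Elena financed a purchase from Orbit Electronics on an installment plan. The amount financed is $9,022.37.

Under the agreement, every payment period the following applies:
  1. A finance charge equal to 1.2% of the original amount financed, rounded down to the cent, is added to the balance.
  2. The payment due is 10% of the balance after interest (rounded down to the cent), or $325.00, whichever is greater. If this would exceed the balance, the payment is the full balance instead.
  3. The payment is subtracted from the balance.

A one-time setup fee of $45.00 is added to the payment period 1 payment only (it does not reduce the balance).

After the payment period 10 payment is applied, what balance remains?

$3,780.54

Payment period 1: opening $9,022.37; interest $108.26 → $9,130.63; payment $913.06 (+ $45.00 fee); balance $8,217.57
Payment period 2: opening $8,217.57; interest $108.26 → $8,325.83; payment $832.58; balance $7,493.25
Payment period 3: opening $7,493.25; interest $108.26 → $7,601.51; payment $760.15; balance $6,841.36
Payment period 4: opening $6,841.36; interest $108.26 → $6,949.62; payment $694.96; balance $6,254.66
Payment period 5: opening $6,254.66; interest $108.26 → $6,362.92; payment $636.29; balance $5,726.63
Payment period 6: opening $5,726.63; interest $108.26 → $5,834.89; payment $583.48; balance $5,251.41
Payment period 7: opening $5,251.41; interest $108.26 → $5,359.67; payment $535.96; balance $4,823.71
Payment period 8: opening $4,823.71; interest $108.26 → $4,931.97; payment $493.19; balance $4,438.78
Payment period 9: opening $4,438.78; interest $108.26 → $4,547.04; payment $454.70; balance $4,092.34
Payment period 10: opening $4,092.34; interest $108.26 → $4,200.60; payment $420.06; balance $3,780.54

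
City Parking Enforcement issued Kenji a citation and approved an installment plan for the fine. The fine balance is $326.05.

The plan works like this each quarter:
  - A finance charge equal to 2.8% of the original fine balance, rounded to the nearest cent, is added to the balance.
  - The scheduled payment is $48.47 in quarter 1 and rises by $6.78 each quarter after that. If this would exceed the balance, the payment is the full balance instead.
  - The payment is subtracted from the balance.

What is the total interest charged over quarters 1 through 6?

$54.78

# | Opening | Interest | Payment | End bal
1 | $326.05 | $9.13 | $48.47 | $286.71
2 | $286.71 | $9.13 | $55.25 | $240.59
3 | $240.59 | $9.13 | $62.03 | $187.69
4 | $187.69 | $9.13 | $68.81 | $128.01
5 | $128.01 | $9.13 | $75.59 | $61.55
6 | $61.55 | $9.13 | $70.68 | $0.00
Total interest: $9.13 + $9.13 + $9.13 + $9.13 + $9.13 + $9.13 = $54.78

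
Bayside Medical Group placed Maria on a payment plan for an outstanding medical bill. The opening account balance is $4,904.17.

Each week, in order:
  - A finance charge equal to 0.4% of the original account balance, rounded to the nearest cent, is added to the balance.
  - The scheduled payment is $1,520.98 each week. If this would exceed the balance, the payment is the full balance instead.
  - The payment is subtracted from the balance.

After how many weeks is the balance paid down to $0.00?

4

Week 1: $4,904.17 +$19.62 interest = $4,923.79; pay $1,520.98 → $3,402.81
Week 2: $3,402.81 +$19.62 interest = $3,422.43; pay $1,520.98 → $1,901.45
Week 3: $1,901.45 +$19.62 interest = $1,921.07; pay $1,520.98 → $400.09
Week 4: $400.09 +$19.62 interest = $419.71; pay $419.71 → $0.00
Balance reaches $0.00 in week 4.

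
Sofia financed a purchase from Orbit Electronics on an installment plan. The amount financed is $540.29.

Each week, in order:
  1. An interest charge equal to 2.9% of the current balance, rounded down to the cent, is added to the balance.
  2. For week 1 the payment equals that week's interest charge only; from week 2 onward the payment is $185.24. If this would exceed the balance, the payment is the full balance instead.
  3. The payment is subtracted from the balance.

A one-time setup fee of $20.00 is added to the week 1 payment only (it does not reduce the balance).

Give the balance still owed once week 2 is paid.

$370.71

Week 1: opening $540.29; interest $15.66 → $555.95; payment $15.66 (+ $20.00 fee); balance $540.29
Week 2: opening $540.29; interest $15.66 → $555.95; payment $185.24; balance $370.71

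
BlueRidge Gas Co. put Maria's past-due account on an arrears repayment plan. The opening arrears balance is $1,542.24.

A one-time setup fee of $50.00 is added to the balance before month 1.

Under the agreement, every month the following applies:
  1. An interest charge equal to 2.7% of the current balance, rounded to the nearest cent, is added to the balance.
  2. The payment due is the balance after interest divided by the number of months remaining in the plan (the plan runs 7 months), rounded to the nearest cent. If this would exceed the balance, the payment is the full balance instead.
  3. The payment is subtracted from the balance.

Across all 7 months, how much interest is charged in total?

$181.57

Month 1: opening $1,592.24; interest $42.99 → $1,635.23; payment $233.60; balance $1,401.63
Month 2: opening $1,401.63; interest $37.84 → $1,439.47; payment $239.91; balance $1,199.56
Month 3: opening $1,199.56; interest $32.39 → $1,231.95; payment $246.39; balance $985.56
Month 4: opening $985.56; interest $26.61 → $1,012.17; payment $253.04; balance $759.13
Month 5: opening $759.13; interest $20.50 → $779.63; payment $259.88; balance $519.75
Month 6: opening $519.75; interest $14.03 → $533.78; payment $266.89; balance $266.89
Month 7: opening $266.89; interest $7.21 → $274.10; payment $274.10; balance $0.00
Total interest: $42.99 + $37.84 + $32.39 + $26.61 + $20.50 + $14.03 + $7.21 = $181.57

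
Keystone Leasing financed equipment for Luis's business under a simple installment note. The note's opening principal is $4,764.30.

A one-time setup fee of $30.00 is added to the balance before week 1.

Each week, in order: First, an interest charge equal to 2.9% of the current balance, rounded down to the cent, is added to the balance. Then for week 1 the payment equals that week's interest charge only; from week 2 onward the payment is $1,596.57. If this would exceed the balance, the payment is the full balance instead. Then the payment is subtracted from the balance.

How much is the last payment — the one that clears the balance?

# | Opening | Interest | Payment | End bal
1 | $4,794.30 | $139.03 | $139.03 | $4,794.30
2 | $4,794.30 | $139.03 | $1,596.57 | $3,336.76
3 | $3,336.76 | $96.76 | $1,596.57 | $1,836.95
4 | $1,836.95 | $53.27 | $1,596.57 | $293.65
5 | $293.65 | $8.51 | $302.16 | $0.00

$302.16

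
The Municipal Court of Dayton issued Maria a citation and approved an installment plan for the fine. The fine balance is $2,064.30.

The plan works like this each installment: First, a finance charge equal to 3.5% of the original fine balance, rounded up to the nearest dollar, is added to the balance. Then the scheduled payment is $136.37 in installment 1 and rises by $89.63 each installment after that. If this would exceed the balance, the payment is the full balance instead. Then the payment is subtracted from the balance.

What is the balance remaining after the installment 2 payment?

$1,847.93

# | Opening | Interest | Payment | End bal
1 | $2,064.30 | $73.00 | $136.37 | $2,000.93
2 | $2,000.93 | $73.00 | $226.00 | $1,847.93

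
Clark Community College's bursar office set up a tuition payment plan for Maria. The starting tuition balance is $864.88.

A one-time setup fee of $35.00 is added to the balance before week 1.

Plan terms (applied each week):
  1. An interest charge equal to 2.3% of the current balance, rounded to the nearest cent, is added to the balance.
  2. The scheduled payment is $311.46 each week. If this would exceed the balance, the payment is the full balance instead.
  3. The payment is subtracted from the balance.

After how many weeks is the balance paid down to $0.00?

Week 1: opening $899.88; interest $20.70 → $920.58; payment $311.46; balance $609.12
Week 2: opening $609.12; interest $14.01 → $623.13; payment $311.46; balance $311.67
Week 3: opening $311.67; interest $7.17 → $318.84; payment $311.46; balance $7.38
Week 4: opening $7.38; interest $0.17 → $7.55; payment $7.55; balance $0.00
Balance reaches $0.00 in week 4.

4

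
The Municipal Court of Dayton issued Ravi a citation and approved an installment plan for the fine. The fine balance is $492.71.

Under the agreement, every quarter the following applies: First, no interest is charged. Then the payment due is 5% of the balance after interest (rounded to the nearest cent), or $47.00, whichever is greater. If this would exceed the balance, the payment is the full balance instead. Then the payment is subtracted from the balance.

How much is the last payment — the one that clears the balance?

Quarter 1: $492.71 − $47.00 → $445.71
Quarter 2: $445.71 − $47.00 → $398.71
Quarter 3: $398.71 − $47.00 → $351.71
Quarter 4: $351.71 − $47.00 → $304.71
Quarter 5: $304.71 − $47.00 → $257.71
Quarter 6: $257.71 − $47.00 → $210.71
Quarter 7: $210.71 − $47.00 → $163.71
Quarter 8: $163.71 − $47.00 → $116.71
Quarter 9: $116.71 − $47.00 → $69.71
Quarter 10: $69.71 − $47.00 → $22.71
Quarter 11: $22.71 − $22.71 → $0.00

$22.71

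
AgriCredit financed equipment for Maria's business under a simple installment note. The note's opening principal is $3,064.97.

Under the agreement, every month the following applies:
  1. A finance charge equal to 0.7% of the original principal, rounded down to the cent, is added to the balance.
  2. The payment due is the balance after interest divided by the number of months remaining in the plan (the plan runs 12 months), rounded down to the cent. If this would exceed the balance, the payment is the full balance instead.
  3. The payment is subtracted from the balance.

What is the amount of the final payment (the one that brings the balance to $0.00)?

Month 1: opening $3,064.97; interest $21.45 → $3,086.42; payment $257.20; balance $2,829.22
Month 2: opening $2,829.22; interest $21.45 → $2,850.67; payment $259.15; balance $2,591.52
Month 3: opening $2,591.52; interest $21.45 → $2,612.97; payment $261.29; balance $2,351.68
Month 4: opening $2,351.68; interest $21.45 → $2,373.13; payment $263.68; balance $2,109.45
Month 5: opening $2,109.45; interest $21.45 → $2,130.90; payment $266.36; balance $1,864.54
Month 6: opening $1,864.54; interest $21.45 → $1,885.99; payment $269.42; balance $1,616.57
Month 7: opening $1,616.57; interest $21.45 → $1,638.02; payment $273.00; balance $1,365.02
Month 8: opening $1,365.02; interest $21.45 → $1,386.47; payment $277.29; balance $1,109.18
Month 9: opening $1,109.18; interest $21.45 → $1,130.63; payment $282.65; balance $847.98
Month 10: opening $847.98; interest $21.45 → $869.43; payment $289.81; balance $579.62
Month 11: opening $579.62; interest $21.45 → $601.07; payment $300.53; balance $300.54
Month 12: opening $300.54; interest $21.45 → $321.99; payment $321.99; balance $0.00

$321.99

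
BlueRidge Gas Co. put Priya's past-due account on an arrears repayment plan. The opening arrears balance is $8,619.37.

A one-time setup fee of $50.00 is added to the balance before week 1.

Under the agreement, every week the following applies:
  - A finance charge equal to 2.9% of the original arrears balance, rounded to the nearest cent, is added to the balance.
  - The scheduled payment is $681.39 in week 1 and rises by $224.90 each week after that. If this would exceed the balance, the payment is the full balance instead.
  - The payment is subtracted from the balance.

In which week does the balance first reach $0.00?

8

Week 1: opening $8,669.37; interest $249.96 → $8,919.33; payment $681.39; balance $8,237.94
Week 2: opening $8,237.94; interest $249.96 → $8,487.90; payment $906.29; balance $7,581.61
Week 3: opening $7,581.61; interest $249.96 → $7,831.57; payment $1,131.19; balance $6,700.38
Week 4: opening $6,700.38; interest $249.96 → $6,950.34; payment $1,356.09; balance $5,594.25
Week 5: opening $5,594.25; interest $249.96 → $5,844.21; payment $1,580.99; balance $4,263.22
Week 6: opening $4,263.22; interest $249.96 → $4,513.18; payment $1,805.89; balance $2,707.29
Week 7: opening $2,707.29; interest $249.96 → $2,957.25; payment $2,030.79; balance $926.46
Week 8: opening $926.46; interest $249.96 → $1,176.42; payment $1,176.42; balance $0.00
Balance reaches $0.00 in week 8.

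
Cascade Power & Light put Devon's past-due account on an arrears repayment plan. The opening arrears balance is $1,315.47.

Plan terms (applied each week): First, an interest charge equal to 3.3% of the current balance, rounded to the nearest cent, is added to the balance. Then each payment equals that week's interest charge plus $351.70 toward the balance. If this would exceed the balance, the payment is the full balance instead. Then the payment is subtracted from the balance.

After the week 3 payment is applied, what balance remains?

Week 1: $1,315.47 +$43.41 interest = $1,358.88; pay $395.11 → $963.77
Week 2: $963.77 +$31.80 interest = $995.57; pay $383.50 → $612.07
Week 3: $612.07 +$20.20 interest = $632.27; pay $371.90 → $260.37

$260.37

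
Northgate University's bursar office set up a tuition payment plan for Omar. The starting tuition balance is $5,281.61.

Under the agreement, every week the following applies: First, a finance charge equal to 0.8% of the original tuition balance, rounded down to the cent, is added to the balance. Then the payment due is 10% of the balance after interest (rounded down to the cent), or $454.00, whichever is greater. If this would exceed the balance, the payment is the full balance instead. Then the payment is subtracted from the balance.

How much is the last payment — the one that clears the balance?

Week 1: opening $5,281.61; interest $42.25 → $5,323.86; payment $532.38; balance $4,791.48
Week 2: opening $4,791.48; interest $42.25 → $4,833.73; payment $483.37; balance $4,350.36
Week 3: opening $4,350.36; interest $42.25 → $4,392.61; payment $454.00; balance $3,938.61
Week 4: opening $3,938.61; interest $42.25 → $3,980.86; payment $454.00; balance $3,526.86
Week 5: opening $3,526.86; interest $42.25 → $3,569.11; payment $454.00; balance $3,115.11
Week 6: opening $3,115.11; interest $42.25 → $3,157.36; payment $454.00; balance $2,703.36
Week 7: opening $2,703.36; interest $42.25 → $2,745.61; payment $454.00; balance $2,291.61
Week 8: opening $2,291.61; interest $42.25 → $2,333.86; payment $454.00; balance $1,879.86
Week 9: opening $1,879.86; interest $42.25 → $1,922.11; payment $454.00; balance $1,468.11
Week 10: opening $1,468.11; interest $42.25 → $1,510.36; payment $454.00; balance $1,056.36
Week 11: opening $1,056.36; interest $42.25 → $1,098.61; payment $454.00; balance $644.61
Week 12: opening $644.61; interest $42.25 → $686.86; payment $454.00; balance $232.86
Week 13: opening $232.86; interest $42.25 → $275.11; payment $275.11; balance $0.00

$275.11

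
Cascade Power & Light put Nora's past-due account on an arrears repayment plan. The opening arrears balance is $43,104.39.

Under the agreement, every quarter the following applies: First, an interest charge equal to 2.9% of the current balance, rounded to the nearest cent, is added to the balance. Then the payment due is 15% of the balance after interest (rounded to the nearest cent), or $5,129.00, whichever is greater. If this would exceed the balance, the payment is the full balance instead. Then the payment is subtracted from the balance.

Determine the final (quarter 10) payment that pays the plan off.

Quarter 1: opening $43,104.39; interest $1,250.03 → $44,354.42; payment $6,653.16; balance $37,701.26
Quarter 2: opening $37,701.26; interest $1,093.34 → $38,794.60; payment $5,819.19; balance $32,975.41
Quarter 3: opening $32,975.41; interest $956.29 → $33,931.70; payment $5,129.00; balance $28,802.70
Quarter 4: opening $28,802.70; interest $835.28 → $29,637.98; payment $5,129.00; balance $24,508.98
Quarter 5: opening $24,508.98; interest $710.76 → $25,219.74; payment $5,129.00; balance $20,090.74
Quarter 6: opening $20,090.74; interest $582.63 → $20,673.37; payment $5,129.00; balance $15,544.37
Quarter 7: opening $15,544.37; interest $450.79 → $15,995.16; payment $5,129.00; balance $10,866.16
Quarter 8: opening $10,866.16; interest $315.12 → $11,181.28; payment $5,129.00; balance $6,052.28
Quarter 9: opening $6,052.28; interest $175.52 → $6,227.80; payment $5,129.00; balance $1,098.80
Quarter 10: opening $1,098.80; interest $31.87 → $1,130.67; payment $1,130.67; balance $0.00

$1,130.67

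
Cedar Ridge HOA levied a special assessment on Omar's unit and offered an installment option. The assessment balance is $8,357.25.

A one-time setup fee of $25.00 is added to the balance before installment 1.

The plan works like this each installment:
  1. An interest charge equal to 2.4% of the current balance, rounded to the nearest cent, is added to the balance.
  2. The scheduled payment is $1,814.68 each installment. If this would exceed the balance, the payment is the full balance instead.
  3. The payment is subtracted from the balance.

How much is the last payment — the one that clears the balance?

$1,732.75

Installment 1: opening $8,382.25; interest $201.17 → $8,583.42; payment $1,814.68; balance $6,768.74
Installment 2: opening $6,768.74; interest $162.45 → $6,931.19; payment $1,814.68; balance $5,116.51
Installment 3: opening $5,116.51; interest $122.80 → $5,239.31; payment $1,814.68; balance $3,424.63
Installment 4: opening $3,424.63; interest $82.19 → $3,506.82; payment $1,814.68; balance $1,692.14
Installment 5: opening $1,692.14; interest $40.61 → $1,732.75; payment $1,732.75; balance $0.00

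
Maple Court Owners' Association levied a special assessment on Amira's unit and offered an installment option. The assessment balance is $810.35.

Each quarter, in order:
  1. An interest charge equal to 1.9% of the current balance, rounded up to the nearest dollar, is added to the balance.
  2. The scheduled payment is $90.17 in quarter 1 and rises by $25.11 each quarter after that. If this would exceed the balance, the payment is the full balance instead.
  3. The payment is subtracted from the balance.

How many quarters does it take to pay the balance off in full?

# | Opening | Interest | Payment | End bal
1 | $810.35 | $16.00 | $90.17 | $736.18
2 | $736.18 | $14.00 | $115.28 | $634.90
3 | $634.90 | $13.00 | $140.39 | $507.51
4 | $507.51 | $10.00 | $165.50 | $352.01
5 | $352.01 | $7.00 | $190.61 | $168.40
6 | $168.40 | $4.00 | $172.40 | $0.00
Balance reaches $0.00 in quarter 6.

6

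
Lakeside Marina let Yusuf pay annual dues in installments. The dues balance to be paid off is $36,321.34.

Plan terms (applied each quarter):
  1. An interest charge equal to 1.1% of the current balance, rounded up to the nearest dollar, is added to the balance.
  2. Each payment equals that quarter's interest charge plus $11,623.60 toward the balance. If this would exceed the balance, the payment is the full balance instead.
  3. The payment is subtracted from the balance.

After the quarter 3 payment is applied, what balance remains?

Quarter 1: opening $36,321.34; interest $400.00 → $36,721.34; payment $12,023.60; balance $24,697.74
Quarter 2: opening $24,697.74; interest $272.00 → $24,969.74; payment $11,895.60; balance $13,074.14
Quarter 3: opening $13,074.14; interest $144.00 → $13,218.14; payment $11,767.60; balance $1,450.54

$1,450.54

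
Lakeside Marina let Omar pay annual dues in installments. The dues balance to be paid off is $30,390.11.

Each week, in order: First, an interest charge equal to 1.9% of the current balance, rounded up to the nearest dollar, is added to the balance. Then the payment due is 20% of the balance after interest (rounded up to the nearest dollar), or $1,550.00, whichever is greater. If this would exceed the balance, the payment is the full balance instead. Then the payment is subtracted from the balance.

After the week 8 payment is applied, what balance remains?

$5,858.11

# | Opening | Interest | Payment | End bal
1 | $30,390.11 | $578.00 | $6,194.00 | $24,774.11
2 | $24,774.11 | $471.00 | $5,050.00 | $20,195.11
3 | $20,195.11 | $384.00 | $4,116.00 | $16,463.11
4 | $16,463.11 | $313.00 | $3,356.00 | $13,420.11
5 | $13,420.11 | $255.00 | $2,736.00 | $10,939.11
6 | $10,939.11 | $208.00 | $2,230.00 | $8,917.11
7 | $8,917.11 | $170.00 | $1,818.00 | $7,269.11
8 | $7,269.11 | $139.00 | $1,550.00 | $5,858.11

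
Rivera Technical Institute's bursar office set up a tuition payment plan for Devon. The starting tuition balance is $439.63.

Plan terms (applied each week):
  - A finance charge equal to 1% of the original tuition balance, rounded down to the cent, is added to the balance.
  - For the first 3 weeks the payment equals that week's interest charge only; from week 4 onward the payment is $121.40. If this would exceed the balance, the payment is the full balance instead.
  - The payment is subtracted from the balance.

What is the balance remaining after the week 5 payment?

$205.61

Week 1: opening $439.63; interest $4.39 → $444.02; payment $4.39; balance $439.63
Week 2: opening $439.63; interest $4.39 → $444.02; payment $4.39; balance $439.63
Week 3: opening $439.63; interest $4.39 → $444.02; payment $4.39; balance $439.63
Week 4: opening $439.63; interest $4.39 → $444.02; payment $121.40; balance $322.62
Week 5: opening $322.62; interest $4.39 → $327.01; payment $121.40; balance $205.61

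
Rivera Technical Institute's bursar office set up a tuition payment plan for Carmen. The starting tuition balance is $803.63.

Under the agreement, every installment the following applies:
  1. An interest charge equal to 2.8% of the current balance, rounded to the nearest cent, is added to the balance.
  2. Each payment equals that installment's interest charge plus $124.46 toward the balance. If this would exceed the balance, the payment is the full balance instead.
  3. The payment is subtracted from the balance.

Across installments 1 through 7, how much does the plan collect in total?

Installment 1: opening $803.63; interest $22.50 → $826.13; payment $146.96; balance $679.17
Installment 2: opening $679.17; interest $19.02 → $698.19; payment $143.48; balance $554.71
Installment 3: opening $554.71; interest $15.53 → $570.24; payment $139.99; balance $430.25
Installment 4: opening $430.25; interest $12.05 → $442.30; payment $136.51; balance $305.79
Installment 5: opening $305.79; interest $8.56 → $314.35; payment $133.02; balance $181.33
Installment 6: opening $181.33; interest $5.08 → $186.41; payment $129.54; balance $56.87
Installment 7: opening $56.87; interest $1.59 → $58.46; payment $58.46; balance $0.00
Total paid: $887.96

$887.96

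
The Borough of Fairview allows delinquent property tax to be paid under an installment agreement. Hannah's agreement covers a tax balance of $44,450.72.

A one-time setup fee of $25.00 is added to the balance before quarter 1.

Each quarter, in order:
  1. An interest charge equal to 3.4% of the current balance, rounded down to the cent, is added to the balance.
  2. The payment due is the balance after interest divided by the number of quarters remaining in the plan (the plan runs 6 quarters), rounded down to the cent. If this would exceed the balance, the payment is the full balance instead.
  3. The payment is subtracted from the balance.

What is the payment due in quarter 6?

# | Opening | Interest | Payment | End bal
1 | $44,475.72 | $1,512.17 | $7,664.64 | $38,323.25
2 | $38,323.25 | $1,302.99 | $7,925.24 | $31,701.00
3 | $31,701.00 | $1,077.83 | $8,194.70 | $24,584.13
4 | $24,584.13 | $835.86 | $8,473.33 | $16,946.66
5 | $16,946.66 | $576.18 | $8,761.42 | $8,761.42
6 | $8,761.42 | $297.88 | $9,059.30 | $0.00

$9,059.30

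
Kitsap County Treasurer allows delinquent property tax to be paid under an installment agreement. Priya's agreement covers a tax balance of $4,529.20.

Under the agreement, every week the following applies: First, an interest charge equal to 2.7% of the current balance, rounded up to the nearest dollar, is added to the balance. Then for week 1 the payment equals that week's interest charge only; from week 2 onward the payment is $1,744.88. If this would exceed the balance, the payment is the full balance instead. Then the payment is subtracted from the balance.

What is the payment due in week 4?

$1,275.44

# | Opening | Interest | Payment | End bal
1 | $4,529.20 | $123.00 | $123.00 | $4,529.20
2 | $4,529.20 | $123.00 | $1,744.88 | $2,907.32
3 | $2,907.32 | $79.00 | $1,744.88 | $1,241.44
4 | $1,241.44 | $34.00 | $1,275.44 | $0.00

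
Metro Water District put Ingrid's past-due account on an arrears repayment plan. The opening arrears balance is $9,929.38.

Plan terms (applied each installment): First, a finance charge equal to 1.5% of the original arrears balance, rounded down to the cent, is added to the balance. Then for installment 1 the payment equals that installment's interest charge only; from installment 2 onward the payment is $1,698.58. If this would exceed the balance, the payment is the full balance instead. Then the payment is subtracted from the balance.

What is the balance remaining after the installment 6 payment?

$2,181.18

Installment 1: opening $9,929.38; interest $148.94 → $10,078.32; payment $148.94; balance $9,929.38
Installment 2: opening $9,929.38; interest $148.94 → $10,078.32; payment $1,698.58; balance $8,379.74
Installment 3: opening $8,379.74; interest $148.94 → $8,528.68; payment $1,698.58; balance $6,830.10
Installment 4: opening $6,830.10; interest $148.94 → $6,979.04; payment $1,698.58; balance $5,280.46
Installment 5: opening $5,280.46; interest $148.94 → $5,429.40; payment $1,698.58; balance $3,730.82
Installment 6: opening $3,730.82; interest $148.94 → $3,879.76; payment $1,698.58; balance $2,181.18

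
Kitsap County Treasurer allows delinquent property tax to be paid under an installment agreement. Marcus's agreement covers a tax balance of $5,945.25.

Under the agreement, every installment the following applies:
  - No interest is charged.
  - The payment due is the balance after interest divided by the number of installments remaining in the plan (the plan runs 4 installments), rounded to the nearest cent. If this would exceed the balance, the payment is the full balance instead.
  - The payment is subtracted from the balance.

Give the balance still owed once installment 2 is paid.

$2,972.63

Installment 1: opening $5,945.25; payment $1,486.31; balance $4,458.94
Installment 2: opening $4,458.94; payment $1,486.31; balance $2,972.63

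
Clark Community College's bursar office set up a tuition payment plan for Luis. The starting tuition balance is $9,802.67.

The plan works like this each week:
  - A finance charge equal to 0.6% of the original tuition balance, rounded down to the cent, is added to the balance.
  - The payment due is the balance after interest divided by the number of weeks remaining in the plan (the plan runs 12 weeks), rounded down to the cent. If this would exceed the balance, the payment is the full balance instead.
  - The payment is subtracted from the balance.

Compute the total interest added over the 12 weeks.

$705.72

# | Opening | Interest | Payment | End bal
1 | $9,802.67 | $58.81 | $821.79 | $9,039.69
2 | $9,039.69 | $58.81 | $827.13 | $8,271.37
3 | $8,271.37 | $58.81 | $833.01 | $7,497.17
4 | $7,497.17 | $58.81 | $839.55 | $6,716.43
5 | $6,716.43 | $58.81 | $846.90 | $5,928.34
6 | $5,928.34 | $58.81 | $855.30 | $5,131.85
7 | $5,131.85 | $58.81 | $865.11 | $4,325.55
8 | $4,325.55 | $58.81 | $876.87 | $3,507.49
9 | $3,507.49 | $58.81 | $891.57 | $2,674.73
10 | $2,674.73 | $58.81 | $911.18 | $1,822.36
11 | $1,822.36 | $58.81 | $940.58 | $940.59
12 | $940.59 | $58.81 | $999.40 | $0.00
Total interest: $58.81 + $58.81 + $58.81 + $58.81 + $58.81 + $58.81 + $58.81 + $58.81 + $58.81 + $58.81 + $58.81 + $58.81 = $705.72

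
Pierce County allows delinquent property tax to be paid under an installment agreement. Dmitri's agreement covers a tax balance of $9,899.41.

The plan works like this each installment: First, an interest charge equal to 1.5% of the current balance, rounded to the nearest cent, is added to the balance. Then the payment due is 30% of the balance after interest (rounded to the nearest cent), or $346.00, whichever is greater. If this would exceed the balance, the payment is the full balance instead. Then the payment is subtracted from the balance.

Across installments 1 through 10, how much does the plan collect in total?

$10,391.13

# | Opening | Interest | Payment | End bal
1 | $9,899.41 | $148.49 | $3,014.37 | $7,033.53
2 | $7,033.53 | $105.50 | $2,141.71 | $4,997.32
3 | $4,997.32 | $74.96 | $1,521.68 | $3,550.60
4 | $3,550.60 | $53.26 | $1,081.16 | $2,522.70
5 | $2,522.70 | $37.84 | $768.16 | $1,792.38
6 | $1,792.38 | $26.89 | $545.78 | $1,273.49
7 | $1,273.49 | $19.10 | $387.78 | $904.81
8 | $904.81 | $13.57 | $346.00 | $572.38
9 | $572.38 | $8.59 | $346.00 | $234.97
10 | $234.97 | $3.52 | $238.49 | $0.00
Total paid: $10,391.13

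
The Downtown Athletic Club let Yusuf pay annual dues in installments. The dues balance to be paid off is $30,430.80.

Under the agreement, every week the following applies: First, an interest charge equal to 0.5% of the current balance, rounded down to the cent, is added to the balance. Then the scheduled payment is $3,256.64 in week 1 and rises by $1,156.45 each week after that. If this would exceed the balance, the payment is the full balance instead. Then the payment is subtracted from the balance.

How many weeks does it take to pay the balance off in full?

Week 1: opening $30,430.80; interest $152.15 → $30,582.95; payment $3,256.64; balance $27,326.31
Week 2: opening $27,326.31; interest $136.63 → $27,462.94; payment $4,413.09; balance $23,049.85
Week 3: opening $23,049.85; interest $115.24 → $23,165.09; payment $5,569.54; balance $17,595.55
Week 4: opening $17,595.55; interest $87.97 → $17,683.52; payment $6,725.99; balance $10,957.53
Week 5: opening $10,957.53; interest $54.78 → $11,012.31; payment $7,882.44; balance $3,129.87
Week 6: opening $3,129.87; interest $15.64 → $3,145.51; payment $3,145.51; balance $0.00
Balance reaches $0.00 in week 6.

6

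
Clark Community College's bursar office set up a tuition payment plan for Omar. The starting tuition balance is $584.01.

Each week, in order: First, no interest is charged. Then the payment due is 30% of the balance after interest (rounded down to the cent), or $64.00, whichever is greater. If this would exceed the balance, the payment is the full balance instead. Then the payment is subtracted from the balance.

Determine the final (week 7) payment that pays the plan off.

$8.32

# | Opening | Payment | End bal
1 | $584.01 | $175.20 | $408.81
2 | $408.81 | $122.64 | $286.17
3 | $286.17 | $85.85 | $200.32
4 | $200.32 | $64.00 | $136.32
5 | $136.32 | $64.00 | $72.32
6 | $72.32 | $64.00 | $8.32
7 | $8.32 | $8.32 | $0.00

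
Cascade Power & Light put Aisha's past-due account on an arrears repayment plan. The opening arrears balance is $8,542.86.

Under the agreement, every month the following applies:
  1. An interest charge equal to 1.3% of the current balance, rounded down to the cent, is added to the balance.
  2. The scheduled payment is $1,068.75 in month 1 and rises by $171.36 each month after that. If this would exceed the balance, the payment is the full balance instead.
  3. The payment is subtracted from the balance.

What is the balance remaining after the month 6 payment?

# | Opening | Interest | Payment | End bal
1 | $8,542.86 | $111.05 | $1,068.75 | $7,585.16
2 | $7,585.16 | $98.60 | $1,240.11 | $6,443.65
3 | $6,443.65 | $83.76 | $1,411.47 | $5,115.94
4 | $5,115.94 | $66.50 | $1,582.83 | $3,599.61
5 | $3,599.61 | $46.79 | $1,754.19 | $1,892.21
6 | $1,892.21 | $24.59 | $1,916.80 | $0.00

$0.00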